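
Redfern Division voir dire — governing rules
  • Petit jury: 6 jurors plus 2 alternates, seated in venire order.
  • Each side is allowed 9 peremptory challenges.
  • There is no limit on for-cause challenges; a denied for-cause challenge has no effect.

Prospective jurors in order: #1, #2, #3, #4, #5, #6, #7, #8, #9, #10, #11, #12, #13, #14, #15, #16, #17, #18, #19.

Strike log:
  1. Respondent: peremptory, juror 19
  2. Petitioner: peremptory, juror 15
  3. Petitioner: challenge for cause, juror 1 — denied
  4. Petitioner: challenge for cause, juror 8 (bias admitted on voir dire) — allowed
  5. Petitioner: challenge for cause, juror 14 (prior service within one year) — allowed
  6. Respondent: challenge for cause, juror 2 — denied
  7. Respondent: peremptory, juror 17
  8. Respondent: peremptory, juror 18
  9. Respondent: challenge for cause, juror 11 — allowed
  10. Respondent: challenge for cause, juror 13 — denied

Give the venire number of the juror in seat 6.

6

Removed: #8, #11, #14, #15, #17, #18, #19. (#1, #2, #13 stay — for-cause denied.)
Seating in order: seats 1–6 → #1, #2, #3, #4, #5, #6; alternates → #7, #9.
So seat 6 is #6.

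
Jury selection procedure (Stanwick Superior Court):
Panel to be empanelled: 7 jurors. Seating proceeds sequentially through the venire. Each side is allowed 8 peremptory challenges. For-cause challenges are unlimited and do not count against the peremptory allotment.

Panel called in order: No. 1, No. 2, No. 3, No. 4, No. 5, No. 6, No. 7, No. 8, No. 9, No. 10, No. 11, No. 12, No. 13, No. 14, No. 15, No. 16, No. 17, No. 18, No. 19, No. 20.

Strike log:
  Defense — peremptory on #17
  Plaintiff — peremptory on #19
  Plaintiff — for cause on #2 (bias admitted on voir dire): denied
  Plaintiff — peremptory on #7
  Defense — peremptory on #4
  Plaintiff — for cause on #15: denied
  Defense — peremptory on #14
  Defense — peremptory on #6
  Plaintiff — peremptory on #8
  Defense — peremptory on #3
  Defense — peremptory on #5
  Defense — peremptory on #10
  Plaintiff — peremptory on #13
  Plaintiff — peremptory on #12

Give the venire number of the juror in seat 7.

18

Removed: #3, #4, #5, #6, #7, #8, #10, #12, #13, #14, #17, #19. (#2, #15 stay — for-cause denied.)
Seating in order: seats 1–7 → #1, #2, #9, #11, #15, #16, #18.
So seat 7 is #18.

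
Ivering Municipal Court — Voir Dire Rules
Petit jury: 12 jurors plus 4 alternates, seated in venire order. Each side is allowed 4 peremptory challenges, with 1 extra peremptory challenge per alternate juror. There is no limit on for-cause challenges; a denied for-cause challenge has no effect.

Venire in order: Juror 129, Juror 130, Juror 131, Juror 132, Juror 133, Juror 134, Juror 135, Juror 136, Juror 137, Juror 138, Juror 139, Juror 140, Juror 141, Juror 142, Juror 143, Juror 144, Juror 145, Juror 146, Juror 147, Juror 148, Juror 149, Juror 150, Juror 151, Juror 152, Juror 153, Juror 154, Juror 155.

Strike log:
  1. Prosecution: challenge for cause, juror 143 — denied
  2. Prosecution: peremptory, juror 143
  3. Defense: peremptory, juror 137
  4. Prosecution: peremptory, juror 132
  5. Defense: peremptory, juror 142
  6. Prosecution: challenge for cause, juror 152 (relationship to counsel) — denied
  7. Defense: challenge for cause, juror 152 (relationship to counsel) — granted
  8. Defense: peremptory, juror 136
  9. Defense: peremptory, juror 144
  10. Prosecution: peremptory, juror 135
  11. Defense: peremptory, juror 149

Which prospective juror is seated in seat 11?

146

Removed: #132, #135, #136, #137, #142, #143, #144, #149, #152.
Seating in order: seats 1–12 → #129, #130, #131, #133, #134, #138, #139, #140, #141, #145, #146, #147; alternates → #148, #150, #151, #153.
So seat 11 is #146.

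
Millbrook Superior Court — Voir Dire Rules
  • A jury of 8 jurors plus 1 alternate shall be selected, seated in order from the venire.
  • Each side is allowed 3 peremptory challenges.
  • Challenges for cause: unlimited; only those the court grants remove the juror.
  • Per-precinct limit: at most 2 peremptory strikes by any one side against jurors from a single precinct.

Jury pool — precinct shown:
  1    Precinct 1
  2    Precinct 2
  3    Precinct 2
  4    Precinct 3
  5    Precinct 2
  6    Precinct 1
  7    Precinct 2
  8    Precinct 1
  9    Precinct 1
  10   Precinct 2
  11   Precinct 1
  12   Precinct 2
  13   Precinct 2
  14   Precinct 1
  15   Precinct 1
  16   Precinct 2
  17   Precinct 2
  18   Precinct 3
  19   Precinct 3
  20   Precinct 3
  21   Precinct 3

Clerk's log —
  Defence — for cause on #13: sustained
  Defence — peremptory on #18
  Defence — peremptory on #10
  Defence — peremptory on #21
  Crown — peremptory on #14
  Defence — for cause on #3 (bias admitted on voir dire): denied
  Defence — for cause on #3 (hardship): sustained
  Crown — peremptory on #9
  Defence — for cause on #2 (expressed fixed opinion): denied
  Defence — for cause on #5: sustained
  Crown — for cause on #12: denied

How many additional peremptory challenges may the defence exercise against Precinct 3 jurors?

Defence peremptories so far: #18, #10, #21 — 3 of 3 used, 0 left overall.
Against Precinct 3: #18, #21 — 2 used; per-precinct cap 2 leaves 0.
Binding limit: min(0, 0) = 0.

0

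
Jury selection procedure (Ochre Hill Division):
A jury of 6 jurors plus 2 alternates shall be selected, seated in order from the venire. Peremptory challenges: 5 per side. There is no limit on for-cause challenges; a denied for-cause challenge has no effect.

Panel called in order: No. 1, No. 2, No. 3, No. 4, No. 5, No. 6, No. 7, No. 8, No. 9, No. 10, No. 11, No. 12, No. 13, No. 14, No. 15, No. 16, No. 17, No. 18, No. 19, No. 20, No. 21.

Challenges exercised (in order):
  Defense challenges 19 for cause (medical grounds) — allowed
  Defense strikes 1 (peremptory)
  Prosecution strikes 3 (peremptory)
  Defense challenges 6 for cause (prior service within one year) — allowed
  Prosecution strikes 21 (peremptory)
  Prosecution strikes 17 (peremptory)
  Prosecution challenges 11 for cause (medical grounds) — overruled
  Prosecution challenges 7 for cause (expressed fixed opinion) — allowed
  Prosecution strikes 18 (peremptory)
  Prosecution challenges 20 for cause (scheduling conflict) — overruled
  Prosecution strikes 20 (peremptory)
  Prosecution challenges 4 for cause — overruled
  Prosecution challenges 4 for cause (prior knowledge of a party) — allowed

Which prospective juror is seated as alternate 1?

Removed: #1, #3, #4, #6, #7, #17, #18, #19, #20, #21. (#11 stays — for-cause denied.)
Filling seats in venire order through position 7: #2, #5, #8, #9, #10, #11, #12.
So alternate 1 is #12.

12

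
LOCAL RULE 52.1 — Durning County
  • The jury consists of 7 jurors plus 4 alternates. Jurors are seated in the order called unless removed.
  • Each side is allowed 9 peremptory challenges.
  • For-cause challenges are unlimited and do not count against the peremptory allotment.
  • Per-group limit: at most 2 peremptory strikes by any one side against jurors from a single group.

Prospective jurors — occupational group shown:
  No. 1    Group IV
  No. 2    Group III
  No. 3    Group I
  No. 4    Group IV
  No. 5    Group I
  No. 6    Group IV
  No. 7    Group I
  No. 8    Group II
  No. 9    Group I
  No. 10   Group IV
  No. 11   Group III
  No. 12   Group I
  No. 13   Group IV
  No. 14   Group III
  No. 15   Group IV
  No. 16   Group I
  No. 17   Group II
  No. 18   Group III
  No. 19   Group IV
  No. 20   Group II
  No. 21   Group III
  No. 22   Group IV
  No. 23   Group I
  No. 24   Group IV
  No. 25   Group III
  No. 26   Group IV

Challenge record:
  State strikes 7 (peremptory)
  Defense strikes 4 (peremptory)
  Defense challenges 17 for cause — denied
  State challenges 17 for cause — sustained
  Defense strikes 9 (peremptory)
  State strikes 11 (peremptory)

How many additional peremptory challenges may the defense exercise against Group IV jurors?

1

Defense peremptories so far: #4, #9 — 2 of 9 used, 7 left overall.
Against Group IV: #4 — 1 used; per-group cap 2 leaves 1.
Binding limit: min(7, 1) = 1.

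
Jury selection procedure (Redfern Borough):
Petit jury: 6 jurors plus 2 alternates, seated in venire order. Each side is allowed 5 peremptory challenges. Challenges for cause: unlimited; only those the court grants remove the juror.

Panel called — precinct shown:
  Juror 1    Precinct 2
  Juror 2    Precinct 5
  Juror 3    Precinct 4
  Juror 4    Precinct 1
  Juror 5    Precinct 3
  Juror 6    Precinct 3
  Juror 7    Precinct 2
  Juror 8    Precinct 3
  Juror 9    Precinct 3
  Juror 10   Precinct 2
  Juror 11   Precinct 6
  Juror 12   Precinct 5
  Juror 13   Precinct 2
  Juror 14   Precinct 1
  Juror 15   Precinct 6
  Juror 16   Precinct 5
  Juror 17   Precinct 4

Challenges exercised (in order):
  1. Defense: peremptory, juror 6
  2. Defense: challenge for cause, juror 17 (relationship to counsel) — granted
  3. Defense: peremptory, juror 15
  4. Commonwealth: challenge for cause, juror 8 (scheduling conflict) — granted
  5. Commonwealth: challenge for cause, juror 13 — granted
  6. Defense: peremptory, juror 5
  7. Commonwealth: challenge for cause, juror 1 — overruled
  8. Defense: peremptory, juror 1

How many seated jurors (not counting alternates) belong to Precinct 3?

Removed: #1, #5, #6, #8, #13, #15, #17.
Seated jurors 1–6: #2, #3, #4, #7, #9, #10 (alternates #11, #12 not counted).
Of those, in Precinct 3: #9 → 1.

1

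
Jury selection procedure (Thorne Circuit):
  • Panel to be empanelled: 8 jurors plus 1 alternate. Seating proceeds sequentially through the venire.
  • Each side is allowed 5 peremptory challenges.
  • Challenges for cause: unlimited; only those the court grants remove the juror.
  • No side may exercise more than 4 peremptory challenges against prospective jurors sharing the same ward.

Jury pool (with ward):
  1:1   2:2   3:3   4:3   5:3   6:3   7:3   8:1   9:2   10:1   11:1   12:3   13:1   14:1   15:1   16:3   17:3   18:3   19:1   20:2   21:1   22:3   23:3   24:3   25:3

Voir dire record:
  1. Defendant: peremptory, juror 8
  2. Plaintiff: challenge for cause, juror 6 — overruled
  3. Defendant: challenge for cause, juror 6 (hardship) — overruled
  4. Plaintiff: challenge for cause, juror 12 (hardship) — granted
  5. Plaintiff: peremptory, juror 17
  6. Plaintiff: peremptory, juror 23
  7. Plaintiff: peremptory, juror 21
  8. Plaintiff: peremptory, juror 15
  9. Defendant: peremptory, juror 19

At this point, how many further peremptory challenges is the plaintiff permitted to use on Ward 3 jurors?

Plaintiff peremptories so far: #17, #23, #21, #15 — 4 of 5 used, 1 left overall.
Against Ward 3: #17, #23 — 2 used; per-ward cap 4 leaves 2.
Binding limit: min(1, 2) = 1.

1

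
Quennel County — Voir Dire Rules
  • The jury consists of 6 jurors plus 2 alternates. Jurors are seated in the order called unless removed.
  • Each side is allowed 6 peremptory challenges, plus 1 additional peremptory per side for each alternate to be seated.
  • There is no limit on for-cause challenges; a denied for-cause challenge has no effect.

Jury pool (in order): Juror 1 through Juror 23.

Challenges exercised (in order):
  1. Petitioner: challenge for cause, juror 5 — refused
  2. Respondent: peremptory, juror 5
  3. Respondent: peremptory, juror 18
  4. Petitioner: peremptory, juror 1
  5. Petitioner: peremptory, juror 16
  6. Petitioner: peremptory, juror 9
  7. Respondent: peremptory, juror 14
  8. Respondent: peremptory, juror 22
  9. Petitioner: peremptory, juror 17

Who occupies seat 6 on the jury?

8

Removed: #1, #5, #9, #14, #16, #17, #18, #22.
Seating in order: seats 1–6 → #2, #3, #4, #6, #7, #8; alternates → #10, #11.
So seat 6 is #8.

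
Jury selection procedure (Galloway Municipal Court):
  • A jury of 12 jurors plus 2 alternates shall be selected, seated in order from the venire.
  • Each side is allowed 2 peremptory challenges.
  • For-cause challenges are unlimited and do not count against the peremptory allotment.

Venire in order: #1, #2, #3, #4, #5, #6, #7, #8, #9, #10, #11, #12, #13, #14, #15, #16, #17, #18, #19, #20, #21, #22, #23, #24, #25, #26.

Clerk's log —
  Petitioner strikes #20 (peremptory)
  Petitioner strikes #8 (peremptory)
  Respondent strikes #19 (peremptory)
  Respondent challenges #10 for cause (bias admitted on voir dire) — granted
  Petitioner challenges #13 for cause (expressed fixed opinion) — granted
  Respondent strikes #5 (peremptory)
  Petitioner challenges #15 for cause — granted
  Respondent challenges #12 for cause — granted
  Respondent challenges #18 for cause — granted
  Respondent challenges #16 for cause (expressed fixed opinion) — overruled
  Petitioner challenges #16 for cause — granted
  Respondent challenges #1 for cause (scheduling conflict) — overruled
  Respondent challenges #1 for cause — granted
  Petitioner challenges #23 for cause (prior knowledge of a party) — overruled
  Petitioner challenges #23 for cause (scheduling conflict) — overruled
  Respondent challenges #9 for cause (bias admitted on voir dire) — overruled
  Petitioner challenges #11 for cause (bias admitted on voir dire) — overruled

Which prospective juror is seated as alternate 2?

Removed: #1, #5, #8, #10, #12, #13, #15, #16, #18, #19, #20. (#9, #11, #23 stay — for-cause denied.)
Filling seats in venire order through position 14: #2, #3, #4, #6, #7, #9, #11, #14, #17, #21, #22, #23, #24, #25.
So alternate 2 is #25.

25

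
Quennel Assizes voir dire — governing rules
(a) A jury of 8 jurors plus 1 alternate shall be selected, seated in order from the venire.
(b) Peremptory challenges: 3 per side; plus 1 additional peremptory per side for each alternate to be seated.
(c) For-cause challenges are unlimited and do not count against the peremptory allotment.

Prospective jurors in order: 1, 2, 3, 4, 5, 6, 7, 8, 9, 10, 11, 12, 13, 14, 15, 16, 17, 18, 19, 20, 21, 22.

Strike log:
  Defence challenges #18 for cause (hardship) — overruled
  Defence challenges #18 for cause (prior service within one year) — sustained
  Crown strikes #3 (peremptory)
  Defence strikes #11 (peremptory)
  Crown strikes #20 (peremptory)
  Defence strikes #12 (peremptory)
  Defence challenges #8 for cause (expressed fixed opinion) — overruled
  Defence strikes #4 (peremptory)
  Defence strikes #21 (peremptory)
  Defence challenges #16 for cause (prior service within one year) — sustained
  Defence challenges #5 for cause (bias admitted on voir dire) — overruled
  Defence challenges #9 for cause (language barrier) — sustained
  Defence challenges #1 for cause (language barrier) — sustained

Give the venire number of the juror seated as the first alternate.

Removed: #1, #3, #4, #9, #11, #12, #16, #18, #20, #21. (#5, #8 stay — for-cause denied.)
Filling seats in venire order through position 9: #2, #5, #6, #7, #8, #10, #13, #14, #15.
So alternate 1 is #15.

15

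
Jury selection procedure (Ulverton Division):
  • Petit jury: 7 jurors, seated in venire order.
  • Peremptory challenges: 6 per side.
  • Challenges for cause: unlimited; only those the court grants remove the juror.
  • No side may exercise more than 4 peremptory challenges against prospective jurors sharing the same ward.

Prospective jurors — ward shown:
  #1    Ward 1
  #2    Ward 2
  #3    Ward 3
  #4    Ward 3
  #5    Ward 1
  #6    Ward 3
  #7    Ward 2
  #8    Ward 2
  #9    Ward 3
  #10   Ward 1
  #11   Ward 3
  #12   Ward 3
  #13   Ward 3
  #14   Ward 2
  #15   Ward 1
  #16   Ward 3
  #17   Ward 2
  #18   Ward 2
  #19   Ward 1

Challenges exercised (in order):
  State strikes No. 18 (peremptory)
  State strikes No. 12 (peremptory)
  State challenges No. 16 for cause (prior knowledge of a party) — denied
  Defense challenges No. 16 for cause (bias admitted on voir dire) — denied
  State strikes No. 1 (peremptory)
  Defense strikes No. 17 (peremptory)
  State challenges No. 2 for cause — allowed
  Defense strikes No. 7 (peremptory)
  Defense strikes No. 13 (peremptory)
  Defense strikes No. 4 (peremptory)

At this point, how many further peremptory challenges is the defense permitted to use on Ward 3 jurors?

Defense peremptories so far: #17, #7, #13, #4 — 4 of 6 used, 2 left overall.
Against Ward 3: #13, #4 — 2 used; per-ward cap 4 leaves 2.
Binding limit: min(2, 2) = 2.

2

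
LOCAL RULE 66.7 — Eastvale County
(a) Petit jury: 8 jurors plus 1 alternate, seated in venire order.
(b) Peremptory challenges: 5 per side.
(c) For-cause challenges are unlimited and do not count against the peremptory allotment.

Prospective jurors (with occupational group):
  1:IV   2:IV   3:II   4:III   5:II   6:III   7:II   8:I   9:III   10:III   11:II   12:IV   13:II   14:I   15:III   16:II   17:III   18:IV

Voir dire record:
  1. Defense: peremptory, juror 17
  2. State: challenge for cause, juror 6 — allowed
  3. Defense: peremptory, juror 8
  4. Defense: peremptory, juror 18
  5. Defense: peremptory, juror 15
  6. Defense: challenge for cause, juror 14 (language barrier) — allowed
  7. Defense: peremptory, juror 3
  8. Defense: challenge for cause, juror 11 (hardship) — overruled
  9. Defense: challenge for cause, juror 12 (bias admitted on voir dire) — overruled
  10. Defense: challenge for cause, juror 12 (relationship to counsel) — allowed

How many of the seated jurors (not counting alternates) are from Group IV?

Removed: #3, #6, #8, #12, #14, #15, #17, #18.
Seated jurors 1–8: #1, #2, #4, #5, #7, #9, #10, #11 (alternates #13 not counted).
Of those, in Group IV: #1, #2 → 2.

2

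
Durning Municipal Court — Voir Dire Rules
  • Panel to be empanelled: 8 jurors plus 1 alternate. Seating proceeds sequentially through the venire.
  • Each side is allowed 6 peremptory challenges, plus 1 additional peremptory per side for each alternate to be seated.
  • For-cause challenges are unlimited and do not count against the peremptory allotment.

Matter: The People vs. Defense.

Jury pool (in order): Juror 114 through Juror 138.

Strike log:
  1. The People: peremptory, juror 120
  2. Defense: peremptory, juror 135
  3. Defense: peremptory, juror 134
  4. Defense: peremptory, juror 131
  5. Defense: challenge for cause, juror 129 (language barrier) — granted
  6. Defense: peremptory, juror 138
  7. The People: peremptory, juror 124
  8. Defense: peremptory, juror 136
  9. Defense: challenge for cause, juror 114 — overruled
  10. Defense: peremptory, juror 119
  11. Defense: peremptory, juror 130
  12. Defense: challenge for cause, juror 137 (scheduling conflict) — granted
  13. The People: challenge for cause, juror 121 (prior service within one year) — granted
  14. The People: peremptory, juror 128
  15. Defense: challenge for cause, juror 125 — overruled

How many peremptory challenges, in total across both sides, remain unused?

The People allotment: 6 base + 1 × 1 alternate = 7. Defense allotment: 6 base + 1 × 1 alternate = 7.
The People peremptories used: #120, #124, #128 — 3 (the for-cause on #121 doesn't count).
Defense peremptories used: #135, #134, #131, #138, #136, #119, #130 — 7 (for-cause on #129, #114, #137, #125 don't count).
Remaining: (7 − 3) + (7 − 7) = 4.

4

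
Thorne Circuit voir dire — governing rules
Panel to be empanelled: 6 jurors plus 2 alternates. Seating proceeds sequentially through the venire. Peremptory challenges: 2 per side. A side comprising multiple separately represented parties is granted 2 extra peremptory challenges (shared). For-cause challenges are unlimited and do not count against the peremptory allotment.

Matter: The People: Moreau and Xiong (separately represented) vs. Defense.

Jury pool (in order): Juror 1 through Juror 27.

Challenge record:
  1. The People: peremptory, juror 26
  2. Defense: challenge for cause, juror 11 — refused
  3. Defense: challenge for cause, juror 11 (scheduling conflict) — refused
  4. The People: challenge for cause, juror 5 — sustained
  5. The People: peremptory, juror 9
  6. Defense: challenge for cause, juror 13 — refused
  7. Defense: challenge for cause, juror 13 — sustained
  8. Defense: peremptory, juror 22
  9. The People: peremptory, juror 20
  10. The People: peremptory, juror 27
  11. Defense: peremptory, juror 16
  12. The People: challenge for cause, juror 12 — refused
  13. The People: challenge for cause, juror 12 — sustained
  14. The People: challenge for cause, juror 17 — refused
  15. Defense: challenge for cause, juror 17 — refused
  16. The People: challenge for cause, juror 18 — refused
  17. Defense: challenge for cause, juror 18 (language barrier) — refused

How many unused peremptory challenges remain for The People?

The People allotment: 2 base + 2 multi-party = 4.
The People peremptories used: #26, #9, #20, #27 — 4 (for-cause on #5, #12, #12, #17, #18 don't count).
Remaining: 4 − 4 = 0.

0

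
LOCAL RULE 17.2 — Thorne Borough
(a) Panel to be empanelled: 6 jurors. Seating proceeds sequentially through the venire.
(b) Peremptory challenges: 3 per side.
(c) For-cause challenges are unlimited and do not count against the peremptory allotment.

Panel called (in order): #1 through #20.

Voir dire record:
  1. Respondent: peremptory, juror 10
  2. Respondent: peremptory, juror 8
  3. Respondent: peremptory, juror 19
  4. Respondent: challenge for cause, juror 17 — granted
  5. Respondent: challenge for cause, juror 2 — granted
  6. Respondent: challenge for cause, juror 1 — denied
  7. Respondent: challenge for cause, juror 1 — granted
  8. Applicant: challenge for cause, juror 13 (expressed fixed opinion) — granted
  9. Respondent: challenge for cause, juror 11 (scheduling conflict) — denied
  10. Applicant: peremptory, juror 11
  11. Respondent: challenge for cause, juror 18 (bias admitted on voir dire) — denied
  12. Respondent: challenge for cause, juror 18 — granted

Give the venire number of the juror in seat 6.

Removed: #1, #2, #8, #10, #11, #13, #17, #18, #19.
Seating in order: seats 1–6 → #3, #4, #5, #6, #7, #9.
So seat 6 is #9.

9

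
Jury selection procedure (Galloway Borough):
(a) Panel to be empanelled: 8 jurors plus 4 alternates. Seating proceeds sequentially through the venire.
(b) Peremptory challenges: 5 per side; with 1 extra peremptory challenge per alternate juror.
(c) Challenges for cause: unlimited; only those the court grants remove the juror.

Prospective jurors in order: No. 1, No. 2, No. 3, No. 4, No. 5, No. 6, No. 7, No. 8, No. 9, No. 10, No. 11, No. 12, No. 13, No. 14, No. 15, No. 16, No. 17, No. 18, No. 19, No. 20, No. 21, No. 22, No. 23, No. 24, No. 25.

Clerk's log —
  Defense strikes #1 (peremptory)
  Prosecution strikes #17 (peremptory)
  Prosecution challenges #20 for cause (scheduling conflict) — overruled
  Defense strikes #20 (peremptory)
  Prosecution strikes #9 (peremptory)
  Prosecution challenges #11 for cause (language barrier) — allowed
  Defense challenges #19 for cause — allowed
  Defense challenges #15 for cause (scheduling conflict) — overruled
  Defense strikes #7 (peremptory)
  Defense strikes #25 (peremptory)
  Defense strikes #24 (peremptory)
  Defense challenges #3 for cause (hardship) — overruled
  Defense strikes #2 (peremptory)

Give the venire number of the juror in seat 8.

13

Removed: #1, #2, #7, #9, #11, #17, #19, #20, #24, #25. (#3, #15 stay — for-cause denied.)
Seating in order: seats 1–8 → #3, #4, #5, #6, #8, #10, #12, #13; alternates → #14, #15, #16, #18.
So seat 8 is #13.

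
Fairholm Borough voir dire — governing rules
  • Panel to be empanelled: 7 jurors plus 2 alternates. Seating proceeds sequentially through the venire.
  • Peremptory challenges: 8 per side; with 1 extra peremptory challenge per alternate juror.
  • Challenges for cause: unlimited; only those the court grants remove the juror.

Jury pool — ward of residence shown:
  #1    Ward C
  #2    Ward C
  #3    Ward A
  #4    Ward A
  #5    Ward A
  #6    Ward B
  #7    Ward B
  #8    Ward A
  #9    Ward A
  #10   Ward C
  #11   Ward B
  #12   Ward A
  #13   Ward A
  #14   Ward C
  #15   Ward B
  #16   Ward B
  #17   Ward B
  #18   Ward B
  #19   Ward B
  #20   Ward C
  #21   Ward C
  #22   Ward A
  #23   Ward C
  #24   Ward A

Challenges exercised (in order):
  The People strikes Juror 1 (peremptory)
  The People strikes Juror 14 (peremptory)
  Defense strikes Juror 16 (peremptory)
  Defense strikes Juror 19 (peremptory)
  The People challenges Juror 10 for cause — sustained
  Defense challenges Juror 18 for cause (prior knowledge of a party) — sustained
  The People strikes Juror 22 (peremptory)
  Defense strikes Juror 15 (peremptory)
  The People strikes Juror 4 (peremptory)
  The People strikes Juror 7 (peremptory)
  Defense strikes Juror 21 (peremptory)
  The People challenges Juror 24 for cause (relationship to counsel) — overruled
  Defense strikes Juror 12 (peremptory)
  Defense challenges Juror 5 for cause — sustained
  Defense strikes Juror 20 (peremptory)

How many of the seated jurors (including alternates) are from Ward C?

Removed: #1, #4, #5, #7, #10, #12, #14, #15, #16, #18, #19, #20, #21, #22.
Seated (9 incl. alternates): #2, #3, #6, #8, #9, #11, #13, #17, #23.
Of those, in Ward C: #2, #23 → 2.

2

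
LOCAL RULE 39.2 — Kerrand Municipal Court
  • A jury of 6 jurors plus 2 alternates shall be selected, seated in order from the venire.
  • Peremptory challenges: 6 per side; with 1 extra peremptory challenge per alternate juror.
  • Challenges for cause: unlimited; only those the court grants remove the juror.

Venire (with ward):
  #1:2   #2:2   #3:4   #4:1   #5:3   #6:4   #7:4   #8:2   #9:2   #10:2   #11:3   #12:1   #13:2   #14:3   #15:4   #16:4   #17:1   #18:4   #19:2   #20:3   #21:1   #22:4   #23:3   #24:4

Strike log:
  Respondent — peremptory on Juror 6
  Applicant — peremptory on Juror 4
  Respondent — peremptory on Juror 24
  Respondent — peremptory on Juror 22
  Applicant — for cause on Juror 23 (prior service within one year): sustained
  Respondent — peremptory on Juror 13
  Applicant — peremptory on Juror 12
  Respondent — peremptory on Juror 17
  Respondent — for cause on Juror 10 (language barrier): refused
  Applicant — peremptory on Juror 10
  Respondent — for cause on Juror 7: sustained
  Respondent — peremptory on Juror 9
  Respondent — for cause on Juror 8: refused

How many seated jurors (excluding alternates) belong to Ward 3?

2

Removed: #4, #6, #7, #9, #10, #12, #13, #17, #22, #23, #24.
Seated jurors 1–6: #1, #2, #3, #5, #8, #11 (alternates #14, #15 not counted).
Of those, in Ward 3: #5, #11 → 2.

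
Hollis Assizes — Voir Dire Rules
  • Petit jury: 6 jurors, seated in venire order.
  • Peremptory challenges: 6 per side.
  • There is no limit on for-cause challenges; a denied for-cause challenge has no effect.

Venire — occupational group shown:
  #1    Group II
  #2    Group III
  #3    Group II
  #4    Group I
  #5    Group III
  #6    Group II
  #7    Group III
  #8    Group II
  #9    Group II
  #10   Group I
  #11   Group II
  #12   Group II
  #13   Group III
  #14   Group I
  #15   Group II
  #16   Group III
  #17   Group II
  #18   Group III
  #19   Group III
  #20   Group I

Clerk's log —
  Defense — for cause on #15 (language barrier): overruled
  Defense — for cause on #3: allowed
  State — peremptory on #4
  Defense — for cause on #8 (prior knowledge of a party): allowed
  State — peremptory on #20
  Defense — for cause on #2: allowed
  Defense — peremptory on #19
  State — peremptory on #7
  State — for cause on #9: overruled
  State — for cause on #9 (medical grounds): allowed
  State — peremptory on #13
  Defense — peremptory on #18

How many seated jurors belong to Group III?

1

Removed: #2, #3, #4, #7, #8, #9, #13, #18, #19, #20.
Seated jurors 1–6: #1, #5, #6, #10, #11, #12.
Of those, in Group III: #5 → 1.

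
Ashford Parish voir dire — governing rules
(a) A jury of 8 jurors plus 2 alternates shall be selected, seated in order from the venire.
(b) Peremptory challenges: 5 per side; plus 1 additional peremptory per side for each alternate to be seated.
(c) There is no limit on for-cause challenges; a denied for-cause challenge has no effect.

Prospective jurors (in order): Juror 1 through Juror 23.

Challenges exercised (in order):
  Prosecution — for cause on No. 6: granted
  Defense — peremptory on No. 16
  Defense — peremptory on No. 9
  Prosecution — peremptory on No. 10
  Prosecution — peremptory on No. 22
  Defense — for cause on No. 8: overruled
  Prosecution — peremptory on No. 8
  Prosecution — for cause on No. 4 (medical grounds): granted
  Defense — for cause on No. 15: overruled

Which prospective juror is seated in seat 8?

Removed: #4, #6, #8, #9, #10, #16, #22. (#15 stays — for-cause denied.)
Seating in order: seats 1–8 → #1, #2, #3, #5, #7, #11, #12, #13; alternates → #14, #15.
So seat 8 is #13.

13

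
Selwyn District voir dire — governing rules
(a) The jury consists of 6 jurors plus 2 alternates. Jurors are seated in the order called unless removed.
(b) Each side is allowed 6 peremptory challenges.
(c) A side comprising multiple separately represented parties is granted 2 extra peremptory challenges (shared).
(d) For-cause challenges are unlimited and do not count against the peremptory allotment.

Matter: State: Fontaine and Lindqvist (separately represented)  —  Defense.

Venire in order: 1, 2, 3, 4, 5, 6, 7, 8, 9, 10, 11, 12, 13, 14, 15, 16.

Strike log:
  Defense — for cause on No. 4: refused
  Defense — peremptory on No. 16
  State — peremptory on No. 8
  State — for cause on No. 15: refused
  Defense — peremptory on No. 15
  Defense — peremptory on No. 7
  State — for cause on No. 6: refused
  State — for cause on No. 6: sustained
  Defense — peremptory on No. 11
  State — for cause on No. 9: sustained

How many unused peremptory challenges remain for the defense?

Defense allotment: 6.
Defense peremptories used: #16, #15, #7, #11 — 4 (the for-cause on #4 doesn't count).
Remaining: 6 − 4 = 2.

2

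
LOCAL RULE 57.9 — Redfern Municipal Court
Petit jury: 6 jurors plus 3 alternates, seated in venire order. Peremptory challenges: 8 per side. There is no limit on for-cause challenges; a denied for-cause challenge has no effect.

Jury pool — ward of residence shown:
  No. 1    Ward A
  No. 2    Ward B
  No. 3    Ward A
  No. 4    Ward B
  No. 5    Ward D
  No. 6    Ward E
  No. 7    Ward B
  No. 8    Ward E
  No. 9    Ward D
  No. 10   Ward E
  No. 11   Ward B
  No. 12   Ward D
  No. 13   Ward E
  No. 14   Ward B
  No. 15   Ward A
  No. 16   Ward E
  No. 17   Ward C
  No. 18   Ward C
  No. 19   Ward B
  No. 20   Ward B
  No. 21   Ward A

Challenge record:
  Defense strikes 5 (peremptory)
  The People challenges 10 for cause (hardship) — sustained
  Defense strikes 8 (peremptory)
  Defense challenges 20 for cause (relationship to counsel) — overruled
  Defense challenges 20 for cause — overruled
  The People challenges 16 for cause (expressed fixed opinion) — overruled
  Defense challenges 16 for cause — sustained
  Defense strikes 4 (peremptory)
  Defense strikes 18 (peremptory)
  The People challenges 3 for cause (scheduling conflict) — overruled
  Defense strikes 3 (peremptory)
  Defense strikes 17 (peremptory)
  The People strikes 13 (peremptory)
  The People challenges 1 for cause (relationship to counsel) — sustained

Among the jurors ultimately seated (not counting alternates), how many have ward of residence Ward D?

2

Removed: #1, #3, #4, #5, #8, #10, #13, #16, #17, #18.
Seated jurors 1–6: #2, #6, #7, #9, #11, #12 (alternates #14, #15, #19 not counted).
Of those, in Ward D: #9, #12 → 2.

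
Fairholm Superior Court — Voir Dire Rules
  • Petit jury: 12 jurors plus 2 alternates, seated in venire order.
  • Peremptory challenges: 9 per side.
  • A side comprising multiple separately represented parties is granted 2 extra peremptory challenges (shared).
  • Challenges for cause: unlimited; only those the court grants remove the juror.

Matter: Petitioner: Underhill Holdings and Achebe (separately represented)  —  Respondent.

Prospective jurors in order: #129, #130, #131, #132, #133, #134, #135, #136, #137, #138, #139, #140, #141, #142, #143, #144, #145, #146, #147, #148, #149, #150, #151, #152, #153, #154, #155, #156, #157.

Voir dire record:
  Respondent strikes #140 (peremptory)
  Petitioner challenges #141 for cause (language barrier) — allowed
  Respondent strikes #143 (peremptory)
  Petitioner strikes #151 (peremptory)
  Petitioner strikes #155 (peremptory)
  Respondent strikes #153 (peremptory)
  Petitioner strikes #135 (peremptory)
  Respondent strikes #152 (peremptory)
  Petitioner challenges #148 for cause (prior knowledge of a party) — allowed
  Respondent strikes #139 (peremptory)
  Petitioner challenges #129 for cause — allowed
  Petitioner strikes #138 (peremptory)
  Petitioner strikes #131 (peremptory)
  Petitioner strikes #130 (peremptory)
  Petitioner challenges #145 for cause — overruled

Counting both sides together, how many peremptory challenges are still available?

9

Petitioner allotment: 9 base + 2 multi-party = 11. Respondent allotment: 9.
Petitioner peremptories used: #151, #155, #135, #138, #131, #130 — 6 (for-cause on #141, #148, #129, #145 don't count).
Respondent peremptories used: #140, #143, #153, #152, #139 — 5.
Remaining: (11 − 6) + (9 − 5) = 9.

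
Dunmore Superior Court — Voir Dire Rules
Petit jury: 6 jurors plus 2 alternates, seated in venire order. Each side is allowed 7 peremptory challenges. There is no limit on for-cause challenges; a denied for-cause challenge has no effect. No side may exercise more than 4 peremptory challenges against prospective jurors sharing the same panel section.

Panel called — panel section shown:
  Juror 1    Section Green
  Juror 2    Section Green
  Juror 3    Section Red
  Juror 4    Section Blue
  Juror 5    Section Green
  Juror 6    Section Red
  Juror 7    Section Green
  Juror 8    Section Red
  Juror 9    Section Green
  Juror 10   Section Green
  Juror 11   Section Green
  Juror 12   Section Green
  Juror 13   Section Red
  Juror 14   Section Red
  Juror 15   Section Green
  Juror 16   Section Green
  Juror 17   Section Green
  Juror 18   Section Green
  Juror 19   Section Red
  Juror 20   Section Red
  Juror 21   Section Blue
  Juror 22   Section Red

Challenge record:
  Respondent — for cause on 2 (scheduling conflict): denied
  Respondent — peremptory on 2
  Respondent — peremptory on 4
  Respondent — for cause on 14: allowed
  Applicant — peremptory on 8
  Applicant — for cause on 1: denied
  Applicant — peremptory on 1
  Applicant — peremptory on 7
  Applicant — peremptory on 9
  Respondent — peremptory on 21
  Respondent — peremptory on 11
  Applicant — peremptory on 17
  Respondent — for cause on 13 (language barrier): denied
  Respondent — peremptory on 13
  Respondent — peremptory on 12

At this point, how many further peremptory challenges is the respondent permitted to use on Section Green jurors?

1

Respondent peremptories so far: #2, #4, #21, #11, #13, #12 — 6 of 7 used, 1 left overall.
Against Section Green: #2, #11, #12 — 3 used; per-section cap 4 leaves 1.
Binding limit: min(1, 1) = 1.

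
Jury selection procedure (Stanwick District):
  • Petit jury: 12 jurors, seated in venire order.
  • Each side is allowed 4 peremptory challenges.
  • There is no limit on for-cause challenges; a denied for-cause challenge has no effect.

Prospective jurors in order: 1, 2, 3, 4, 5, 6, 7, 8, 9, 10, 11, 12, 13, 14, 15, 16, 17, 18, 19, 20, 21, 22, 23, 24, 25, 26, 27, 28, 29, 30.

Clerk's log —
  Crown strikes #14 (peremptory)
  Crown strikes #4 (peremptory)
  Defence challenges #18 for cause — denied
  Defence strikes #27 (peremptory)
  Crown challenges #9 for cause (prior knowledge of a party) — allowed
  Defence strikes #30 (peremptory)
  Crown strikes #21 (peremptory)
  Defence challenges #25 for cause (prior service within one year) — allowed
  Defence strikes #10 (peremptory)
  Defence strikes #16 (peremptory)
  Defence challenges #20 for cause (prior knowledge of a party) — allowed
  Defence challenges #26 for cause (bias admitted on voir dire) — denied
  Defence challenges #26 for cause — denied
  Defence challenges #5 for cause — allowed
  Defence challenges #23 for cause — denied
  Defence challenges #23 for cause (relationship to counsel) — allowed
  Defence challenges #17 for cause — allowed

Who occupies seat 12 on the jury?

Removed: #4, #5, #9, #10, #14, #16, #17, #20, #21, #23, #25, #27, #30. (#18, #26 stay — for-cause denied.)
Seating in order: seats 1–12 → #1, #2, #3, #6, #7, #8, #11, #12, #13, #15, #18, #19.
So seat 12 is #19.

19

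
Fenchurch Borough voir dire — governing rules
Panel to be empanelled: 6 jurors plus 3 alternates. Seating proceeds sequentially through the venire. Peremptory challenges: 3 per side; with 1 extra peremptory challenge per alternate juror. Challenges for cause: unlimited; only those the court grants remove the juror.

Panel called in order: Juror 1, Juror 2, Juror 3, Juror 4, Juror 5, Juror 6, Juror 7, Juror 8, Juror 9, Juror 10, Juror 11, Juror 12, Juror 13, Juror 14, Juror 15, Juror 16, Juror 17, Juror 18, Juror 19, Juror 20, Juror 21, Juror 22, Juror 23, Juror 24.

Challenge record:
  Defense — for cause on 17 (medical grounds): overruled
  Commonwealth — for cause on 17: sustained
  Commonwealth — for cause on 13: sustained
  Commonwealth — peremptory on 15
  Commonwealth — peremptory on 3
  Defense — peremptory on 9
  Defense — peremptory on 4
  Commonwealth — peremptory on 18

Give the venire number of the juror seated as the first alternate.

Removed: #3, #4, #9, #13, #15, #17, #18.
Seating in order: seats 1–6 → #1, #2, #5, #6, #7, #8; alternates → #10, #11, #12.
So alternate 1 is #10.

10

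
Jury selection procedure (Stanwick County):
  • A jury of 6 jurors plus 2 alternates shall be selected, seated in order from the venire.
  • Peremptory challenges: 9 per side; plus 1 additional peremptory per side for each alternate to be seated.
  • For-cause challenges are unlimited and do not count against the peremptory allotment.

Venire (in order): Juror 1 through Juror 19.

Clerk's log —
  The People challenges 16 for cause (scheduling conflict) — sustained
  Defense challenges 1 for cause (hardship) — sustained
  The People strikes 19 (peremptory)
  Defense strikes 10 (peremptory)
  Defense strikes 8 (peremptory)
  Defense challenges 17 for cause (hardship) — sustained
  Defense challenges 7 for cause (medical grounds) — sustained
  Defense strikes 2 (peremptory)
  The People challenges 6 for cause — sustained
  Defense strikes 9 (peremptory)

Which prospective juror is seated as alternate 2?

Removed: #1, #2, #6, #7, #8, #9, #10, #16, #17, #19.
Seating in order: seats 1–6 → #3, #4, #5, #11, #12, #13; alternates → #14, #15.
So alternate 2 is #15.

15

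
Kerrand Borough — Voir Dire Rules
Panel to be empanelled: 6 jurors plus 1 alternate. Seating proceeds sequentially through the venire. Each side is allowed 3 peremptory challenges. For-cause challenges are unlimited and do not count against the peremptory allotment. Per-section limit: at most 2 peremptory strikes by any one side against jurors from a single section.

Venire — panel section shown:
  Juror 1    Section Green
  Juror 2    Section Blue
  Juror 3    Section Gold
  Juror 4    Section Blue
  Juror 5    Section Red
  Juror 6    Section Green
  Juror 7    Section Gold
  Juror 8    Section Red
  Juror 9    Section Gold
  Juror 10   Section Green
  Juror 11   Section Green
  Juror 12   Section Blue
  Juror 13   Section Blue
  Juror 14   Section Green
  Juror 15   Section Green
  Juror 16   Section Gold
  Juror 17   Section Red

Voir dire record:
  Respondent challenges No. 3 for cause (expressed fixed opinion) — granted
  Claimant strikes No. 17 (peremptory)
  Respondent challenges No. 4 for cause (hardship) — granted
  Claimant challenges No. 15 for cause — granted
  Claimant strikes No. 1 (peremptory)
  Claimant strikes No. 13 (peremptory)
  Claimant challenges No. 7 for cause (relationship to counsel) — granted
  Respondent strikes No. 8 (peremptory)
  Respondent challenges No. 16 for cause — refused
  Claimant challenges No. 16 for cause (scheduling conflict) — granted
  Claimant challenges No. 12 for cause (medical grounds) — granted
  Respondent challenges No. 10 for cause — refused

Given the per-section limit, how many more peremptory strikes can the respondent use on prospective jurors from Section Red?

1

Respondent peremptories so far: #8 — 1 of 3 used, 2 left overall.
Against Section Red: #8 — 1 used; per-section cap 2 leaves 1.
Binding limit: min(2, 1) = 1.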